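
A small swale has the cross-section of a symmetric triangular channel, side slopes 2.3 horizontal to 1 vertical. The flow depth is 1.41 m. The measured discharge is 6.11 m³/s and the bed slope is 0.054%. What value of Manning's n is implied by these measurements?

n = 0.013

For a triangular section with side slope z = 2.3: A = zy² = 2.3×1.41² = 4.573 m²; P = 2y√(1+z²) = 2×1.41×2.508 = 7.073 m.
Hydraulic radius R = A/P = 4.573/7.073 = 0.6465 m.
Rearranging Manning's equation: n = (1/Q) A R^(2/3) S^(1/2) = (1/6.11) × 4.573 × 0.6465^(2/3) × √0.00054 = 0.013.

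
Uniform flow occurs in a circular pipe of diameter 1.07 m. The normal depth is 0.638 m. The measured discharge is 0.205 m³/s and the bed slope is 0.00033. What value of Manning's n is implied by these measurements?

n = 0.022

For a circular section of diameter D = 1.07 m at depth y = 0.638 m, the central angle is θ = 2 arccos(1 − 2y/D) = 3.529 rad. Then A = (D²/8)(θ − sin θ) = 0.5591 m² and P = Dθ/2 = 1.888 m.
Hydraulic radius R = A/P = 0.5591/1.888 = 0.2961 m.
Rearranging Manning's equation: n = (1/Q) A R^(2/3) S^(1/2) = (1/0.205) × 0.5591 × 0.2961^(2/3) × √0.00033 = 0.022.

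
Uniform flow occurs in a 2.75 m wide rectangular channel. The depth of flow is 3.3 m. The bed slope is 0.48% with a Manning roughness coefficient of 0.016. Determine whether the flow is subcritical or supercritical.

Flow area A = b·y = 2.75 × 3.3 = 9.075 m². Wetted perimeter P = b + 2y = 2.75 + 2×3.3 = 9.35 m.
Hydraulic radius R = A/P = 9.075/9.35 = 0.9706 m.
V = (1/n) R^(2/3) √S = (1/0.016) × 0.9706^(2/3) × √0.0048 = 4.245 m/s. Hydraulic depth D_h = A/T = 9.075/2.75 = 3.3 m.
Froude number Fr = V/√(g·D_h) = 4.245/√(9.81×3.3) = 0.746, which is less than 1, so the flow is subcritical.

subcritical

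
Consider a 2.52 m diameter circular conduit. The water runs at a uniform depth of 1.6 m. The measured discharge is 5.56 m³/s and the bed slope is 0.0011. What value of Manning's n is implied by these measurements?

For a circular section of diameter D = 2.52 m at depth y = 1.6 m, the central angle is θ = 2 arccos(1 − 2y/D) = 3.688 rad. Then A = (D²/8)(θ − sin θ) = 3.34 m² and P = Dθ/2 = 4.647 m.
Hydraulic radius R = A/P = 3.34/4.647 = 0.7188 m.
Rearranging Manning's equation: n = (1/Q) A R^(2/3) S^(1/2) = (1/5.56) × 3.34 × 0.7188^(2/3) × √0.0011 = 0.016.

n = 0.016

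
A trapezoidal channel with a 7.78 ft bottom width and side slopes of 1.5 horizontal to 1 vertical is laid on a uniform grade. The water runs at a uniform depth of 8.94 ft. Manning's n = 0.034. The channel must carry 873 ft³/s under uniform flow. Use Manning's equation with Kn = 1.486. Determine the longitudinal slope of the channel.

S = 0.0014

With bottom width b = 7.78 ft and side slope z = 1.5: A = (b + zy)y = (7.78 + 1.5×8.94)×8.94 = 189.4 ft²; P = b + 2y√(1+z²) = 7.78 + 2×8.94×1.803 = 40.01 ft.
Hydraulic radius R = A/P = 189.4/40.01 = 4.734 ft.
From Manning's equation, S = [nQ / (1.486 A R^(2/3))]² = [0.034 × 873 / (1.486 × 189.4 × 4.734^(2/3))]² = 0.0014.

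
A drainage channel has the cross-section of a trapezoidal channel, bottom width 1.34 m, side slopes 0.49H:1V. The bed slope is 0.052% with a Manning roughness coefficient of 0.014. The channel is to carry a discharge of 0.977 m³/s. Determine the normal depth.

Manning's equation rearranged: A R^(2/3) = nQ / (1·√S) = 0.014 × 0.977 / (√0.00052) = 0.5998.
Try y = 0.491 m: A R^(2/3) = 0.3622 — short.
Try y = 0.669 m: A R^(2/3) = 0.5999 — close enough.

y_n = 0.669 m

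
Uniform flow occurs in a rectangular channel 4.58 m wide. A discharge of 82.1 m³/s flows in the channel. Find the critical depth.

y_c = 3.2 m

For a rectangular channel, critical depth y_c = (q²/g)^(1/3) where q = Q/b = 82.1/4.58 = 17.93 m²/s.
So y_c = (17.93²/9.81)^(1/3) = 3.2 m.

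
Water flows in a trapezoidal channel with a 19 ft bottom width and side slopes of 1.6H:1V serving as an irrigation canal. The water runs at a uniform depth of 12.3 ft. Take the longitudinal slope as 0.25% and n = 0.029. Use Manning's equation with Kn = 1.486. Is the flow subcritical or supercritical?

With bottom width b = 19 ft and side slope z = 1.6: A = (b + zy)y = (19 + 1.6×12.3)×12.3 = 475.8 ft²; P = b + 2y√(1+z²) = 19 + 2×12.3×1.887 = 65.42 ft.
Hydraulic radius R = A/P = 475.8/65.42 = 7.273 ft.
V = (1.486/n) R^(2/3) √S = (1.486/0.029) × 7.273^(2/3) × √0.0025 = 9.618 ft/s. Hydraulic depth D_h = A/T = 475.8/58.36 = 8.152 ft.
Froude number Fr = V/√(g·D_h) = 9.618/√(32.2×8.152) = 0.594, which is less than 1, so the flow is subcritical.

subcritical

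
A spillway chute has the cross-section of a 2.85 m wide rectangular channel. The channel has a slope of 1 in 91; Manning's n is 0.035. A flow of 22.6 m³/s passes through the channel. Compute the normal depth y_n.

Manning's equation rearranged: A R^(2/3) = nQ / (1·√S) = 0.035 × 22.6 / (√0.01099) = 7.546.
Trying y = 2.26 m: A R^(2/3) = 5.888 — too small.
Trying y = 3.52 m: A R^(2/3) = 10.13 — too large.
Trying y = 2.76 m: A R^(2/3) = 7.547 — ≈ 7.546.

y_n = 2.76 m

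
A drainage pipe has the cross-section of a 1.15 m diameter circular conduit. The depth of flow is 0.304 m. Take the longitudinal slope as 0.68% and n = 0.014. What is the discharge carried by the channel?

For a circular section of diameter D = 1.15 m at depth y = 0.304 m, the central angle is θ = 2 arccos(1 − 2y/D) = 2.16 rad. Then A = (D²/8)(θ − sin θ) = 0.2197 m² and P = Dθ/2 = 1.242 m.
Hydraulic radius R = A/P = 0.2197/1.242 = 0.1768 m.
Manning's equation: Q = (1/n) A R^(2/3) S^(1/2) = (1/0.014) × 0.2197 × 0.1768^(2/3) × 0.0068^(1/2) = 0.408 m³/s.

Q = 0.408 m³/s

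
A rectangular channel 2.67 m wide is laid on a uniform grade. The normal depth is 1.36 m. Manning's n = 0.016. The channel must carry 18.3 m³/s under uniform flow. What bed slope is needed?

Flow area A = b·y = 2.67 × 1.36 = 3.631 m². Wetted perimeter P = b + 2y = 2.67 + 2×1.36 = 5.39 m.
Hydraulic radius R = A/P = 3.631/5.39 = 0.6737 m.
From Manning's equation, S = [nQ / (1 A R^(2/3))]² = [0.016 × 18.3 / (1 × 3.631 × 0.6737^(2/3))]² = 0.011.

S = 0.011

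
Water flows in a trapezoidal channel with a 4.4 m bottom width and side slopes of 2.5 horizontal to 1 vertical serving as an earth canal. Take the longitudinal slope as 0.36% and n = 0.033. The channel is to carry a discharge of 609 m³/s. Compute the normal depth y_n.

Manning's equation rearranged: A R^(2/3) = nQ / (1·√S) = 0.033 × 609 / (√0.0036) = 335.
At y = 6.06 m: A R^(2/3) = 257.2 — low.
At y = 7.9 m: A R^(2/3) = 485.9 — high.
At y = 6.77 m: A R^(2/3) = 334.9 — ≈ 335.

y_n = 6.77 m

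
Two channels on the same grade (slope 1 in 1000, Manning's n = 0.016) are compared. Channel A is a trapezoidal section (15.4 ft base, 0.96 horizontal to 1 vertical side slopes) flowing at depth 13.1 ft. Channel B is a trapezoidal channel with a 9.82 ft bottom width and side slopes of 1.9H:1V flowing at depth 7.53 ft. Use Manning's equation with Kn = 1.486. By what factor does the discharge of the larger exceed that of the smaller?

Channel A: With bottom width b = 15.4 ft and side slope z = 0.96: A = (b + zy)y = (15.4 + 0.96×13.1)×13.1 = 366.5 ft²; P = b + 2y√(1+z²) = 15.4 + 2×13.1×1.386 = 51.72 ft. Hydraulic radius R = A/P = 366.5/51.72 = 7.086 ft. Q_A = (1.486/0.016)·366.5·7.086^(2/3)·√0.001 = 3971 ft³/s.
Channel B: With bottom width b = 9.82 ft and side slope z = 1.9: A = (b + zy)y = (9.82 + 1.9×7.53)×7.53 = 181.7 ft²; P = b + 2y√(1+z²) = 9.82 + 2×7.53×2.147 = 42.16 ft. Hydraulic radius R = A/P = 181.7/42.16 = 4.31 ft. Q_B = (1.486/0.016)·181.7·4.31^(2/3)·√0.001 = 1413 ft³/s.
The larger discharge is 3971 ft³/s and the smaller is 1413 ft³/s; the ratio is 2.81.

2.81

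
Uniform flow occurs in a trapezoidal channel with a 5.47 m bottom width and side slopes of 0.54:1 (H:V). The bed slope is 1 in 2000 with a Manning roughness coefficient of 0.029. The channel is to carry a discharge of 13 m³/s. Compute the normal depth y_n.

Manning's equation rearranged: A R^(2/3) = nQ / (1·√S) = 0.029 × 13 / (√0.0005) = 16.86.
Trying y = 1.76 m: A R^(2/3) = 12.71 — short.
Trying y = 2.31 m: A R^(2/3) = 19.86 — over.
Trying y = 2.09 m: A R^(2/3) = 16.84 — close enough.

y_n = 2.09 m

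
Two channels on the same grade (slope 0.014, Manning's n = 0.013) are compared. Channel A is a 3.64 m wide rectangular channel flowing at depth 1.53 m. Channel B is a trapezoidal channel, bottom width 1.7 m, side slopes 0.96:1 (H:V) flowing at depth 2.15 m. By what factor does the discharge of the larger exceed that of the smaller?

1.7

Channel A: Flow area A = b·y = 3.64 × 1.53 = 5.569 m². Wetted perimeter P = b + 2y = 3.64 + 2×1.53 = 6.7 m. Hydraulic radius R = A/P = 5.569/6.7 = 0.8312 m. Q_A = (1/0.013)·5.569·0.8312^(2/3)·√0.014 = 44.81 m³/s.
Channel B: With bottom width b = 1.7 m and side slope z = 0.96: A = (b + zy)y = (1.7 + 0.96×2.15)×2.15 = 8.093 m²; P = b + 2y√(1+z²) = 1.7 + 2×2.15×1.386 = 7.661 m. Hydraulic radius R = A/P = 8.093/7.661 = 1.056 m. Q_B = (1/0.013)·8.093·1.056^(2/3)·√0.014 = 76.4 m³/s.
The larger discharge is 76.4 m³/s and the smaller is 44.81 m³/s; the ratio is 1.7.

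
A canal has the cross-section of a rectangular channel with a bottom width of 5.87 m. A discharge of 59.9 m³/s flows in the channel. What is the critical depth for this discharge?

For a rectangular channel, critical depth y_c = (q²/g)^(1/3) where q = Q/b = 59.9/5.87 = 10.2 m²/s.
So y_c = (10.2²/9.81)^(1/3) = 2.2 m.

y_c = 2.2 m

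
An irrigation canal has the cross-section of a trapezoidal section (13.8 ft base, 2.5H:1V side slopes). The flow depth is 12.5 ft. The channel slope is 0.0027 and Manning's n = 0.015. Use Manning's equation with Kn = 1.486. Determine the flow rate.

With bottom width b = 13.8 ft and side slope z = 2.5: A = (b + zy)y = (13.8 + 2.5×12.5)×12.5 = 563.1 ft²; P = b + 2y√(1+z²) = 13.8 + 2×12.5×2.693 = 81.11 ft.
Hydraulic radius R = A/P = 563.1/81.11 = 6.942 ft.
Manning's equation: Q = (1.486/n) A R^(2/3) S^(1/2) = (1.486/0.015) × 563.1 × 6.942^(2/3) × 0.0027^(1/2) = 10500 ft³/s.

Q = 10500 ft³/s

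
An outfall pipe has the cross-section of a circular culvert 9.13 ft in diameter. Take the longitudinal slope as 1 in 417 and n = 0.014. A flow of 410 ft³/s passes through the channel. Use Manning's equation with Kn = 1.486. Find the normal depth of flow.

Manning's equation rearranged: A R^(2/3) = nQ / (1.486·√S) = 0.014 × 410 / (1.486 × √0.002398) = 78.88.
At y = 4.37 ft: A R^(2/3) = 52.66 — short.
At y = 6.81 ft: A R^(2/3) = 102.8 — over.
At y = 5.6 ft: A R^(2/3) = 78.84 — close enough.

y_n = 5.6 ft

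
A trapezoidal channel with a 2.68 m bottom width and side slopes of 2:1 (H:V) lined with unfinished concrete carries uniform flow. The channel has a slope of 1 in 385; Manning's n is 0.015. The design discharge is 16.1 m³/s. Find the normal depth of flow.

y_n = 1.16 m

Manning's equation rearranged: A R^(2/3) = nQ / (1·√S) = 0.015 × 16.1 / (√0.002597) = 4.739.
At y = 0.795 m: A R^(2/3) = 2.263 — low.
At y = 1.16 m: A R^(2/3) = 4.733 — close enough.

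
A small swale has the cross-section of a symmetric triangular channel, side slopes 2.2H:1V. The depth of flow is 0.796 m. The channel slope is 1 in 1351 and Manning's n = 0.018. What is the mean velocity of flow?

For a triangular section with side slope z = 2.2: A = zy² = 2.2×0.796² = 1.394 m²; P = 2y√(1+z²) = 2×0.796×2.417 = 3.847 m.
Hydraulic radius R = A/P = 1.394/3.847 = 0.3623 m.
From Manning's equation, V = (1/n) R^(2/3) S^(1/2) = (1/0.018) × 0.3623^(2/3) × 0.0007402^(1/2) = 0.768 m/s.

V = 0.768 m/s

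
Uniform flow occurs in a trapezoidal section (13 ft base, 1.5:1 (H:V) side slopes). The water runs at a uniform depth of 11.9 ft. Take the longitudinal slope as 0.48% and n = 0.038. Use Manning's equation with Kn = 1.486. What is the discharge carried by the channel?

Q = 3490 ft³/s

With bottom width b = 13 ft and side slope z = 1.5: A = (b + zy)y = (13 + 1.5×11.9)×11.9 = 367.1 ft²; P = b + 2y√(1+z²) = 13 + 2×11.9×1.803 = 55.91 ft.
Hydraulic radius R = A/P = 367.1/55.91 = 6.567 ft.
Manning's equation: Q = (1.486/n) A R^(2/3) S^(1/2) = (1.486/0.038) × 367.1 × 6.567^(2/3) × 0.0048^(1/2) = 3490 ft³/s.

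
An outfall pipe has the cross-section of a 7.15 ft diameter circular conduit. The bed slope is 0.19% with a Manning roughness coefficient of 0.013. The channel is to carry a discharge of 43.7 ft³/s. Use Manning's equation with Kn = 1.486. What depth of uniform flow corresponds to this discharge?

y_n = 1.86 ft

Manning's equation rearranged: A R^(2/3) = nQ / (1.486·√S) = 0.013 × 43.7 / (1.486 × √0.0019) = 8.771.
Try y = 2.11 ft: A R^(2/3) = 11.22 — high.
Try y = 1.37 ft: A R^(2/3) = 4.747 — low.
Try y = 1.86 ft: A R^(2/3) = 8.764 — close enough.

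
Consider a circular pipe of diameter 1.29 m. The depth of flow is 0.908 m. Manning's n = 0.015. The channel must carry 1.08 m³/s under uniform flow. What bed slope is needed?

For a circular section of diameter D = 1.29 m at depth y = 0.908 m, the central angle is θ = 2 arccos(1 − 2y/D) = 3.982 rad. Then A = (D²/8)(θ − sin θ) = 0.9831 m² and P = Dθ/2 = 2.568 m.
Hydraulic radius R = A/P = 0.9831/2.568 = 0.3828 m.
From Manning's equation, S = [nQ / (1 A R^(2/3))]² = [0.015 × 1.08 / (1 × 0.9831 × 0.3828^(2/3))]² = 0.000977.

S = 0.000977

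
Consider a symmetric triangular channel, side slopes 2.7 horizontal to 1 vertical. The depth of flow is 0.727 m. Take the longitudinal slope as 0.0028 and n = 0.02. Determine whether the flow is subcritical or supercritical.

subcritical

For a triangular section with side slope z = 2.7: A = zy² = 2.7×0.727² = 1.427 m²; P = 2y√(1+z²) = 2×0.727×2.879 = 4.186 m.
Hydraulic radius R = A/P = 1.427/4.186 = 0.3409 m.
V = (1/n) R^(2/3) √S = (1/0.02) × 0.3409^(2/3) × √0.0028 = 1.291 m/s. Hydraulic depth D_h = A/T = 1.427/3.926 = 0.3635 m.
Froude number Fr = V/√(g·D_h) = 1.291/√(9.81×0.3635) = 0.684, which is less than 1, so the flow is subcritical.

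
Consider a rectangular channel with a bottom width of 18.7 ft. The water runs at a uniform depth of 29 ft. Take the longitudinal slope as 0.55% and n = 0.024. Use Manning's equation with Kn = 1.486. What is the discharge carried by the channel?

Flow area A = b·y = 18.7 × 29 = 542.3 ft². Wetted perimeter P = b + 2y = 18.7 + 2×29 = 76.7 ft.
Hydraulic radius R = A/P = 542.3/76.7 = 7.07 ft.
Manning's equation: Q = (1.486/n) A R^(2/3) S^(1/2) = (1.486/0.024) × 542.3 × 7.07^(2/3) × 0.0055^(1/2) = 9170 ft³/s.

Q = 9170 ft³/s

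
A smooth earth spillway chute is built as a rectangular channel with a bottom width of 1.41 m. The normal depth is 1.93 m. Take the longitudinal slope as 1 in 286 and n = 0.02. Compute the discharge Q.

Q = 5.18 m³/s

Flow area A = b·y = 1.41 × 1.93 = 2.721 m². Wetted perimeter P = b + 2y = 1.41 + 2×1.93 = 5.27 m.
Hydraulic radius R = A/P = 2.721/5.27 = 0.5164 m.
Manning's equation: Q = (1/n) A R^(2/3) S^(1/2) = (1/0.02) × 2.721 × 0.5164^(2/3) × 0.003497^(1/2) = 5.18 m³/s.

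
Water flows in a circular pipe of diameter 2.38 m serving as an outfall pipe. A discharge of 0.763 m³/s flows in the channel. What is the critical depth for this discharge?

y_c = 0.387 m

At critical depth, Q² T / (g A³) = 1, i.e. A³/T = Q²/g = 0.763²/9.81 = 0.05934.
Try y = 0.467 m: A³/T = 0.1239 — high.
Try y = 0.325 m: A³/T = 0.02977 — low.
Try y = 0.387 m: A³/T = 0.05923 — matches.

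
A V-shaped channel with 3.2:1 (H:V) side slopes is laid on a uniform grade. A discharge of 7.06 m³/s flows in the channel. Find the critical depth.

At critical depth, Q² T / (g A³) = 1, i.e. A³/T = Q²/g = 7.06²/9.81 = 5.081.
Trying y = 1.16 m: A³/T = 10.75 — over.
Trying y = 0.864 m: A³/T = 2.465 — short.
Trying y = 0.998 m: A³/T = 5.069 — close enough.

y_c = 0.998 m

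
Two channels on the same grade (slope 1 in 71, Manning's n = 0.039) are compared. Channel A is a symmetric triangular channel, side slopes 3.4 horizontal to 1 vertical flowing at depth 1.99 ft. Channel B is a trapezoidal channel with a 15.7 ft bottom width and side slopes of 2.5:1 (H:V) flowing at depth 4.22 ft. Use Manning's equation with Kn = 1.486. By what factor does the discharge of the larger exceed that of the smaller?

17.2

Channel A: For a triangular section with side slope z = 3.4: A = zy² = 3.4×1.99² = 13.46 ft²; P = 2y√(1+z²) = 2×1.99×3.544 = 14.11 ft. Hydraulic radius R = A/P = 13.46/14.11 = 0.9546 ft. Q_A = (1.486/0.039)·13.46·0.9546^(2/3)·√0.01408 = 59.03 ft³/s.
Channel B: With bottom width b = 15.7 ft and side slope z = 2.5: A = (b + zy)y = (15.7 + 2.5×4.22)×4.22 = 110.8 ft²; P = b + 2y√(1+z²) = 15.7 + 2×4.22×2.693 = 38.43 ft. Hydraulic radius R = A/P = 110.8/38.43 = 2.883 ft. Q_B = (1.486/0.039)·110.8·2.883^(2/3)·√0.01408 = 1015 ft³/s.
The larger discharge is 1015 ft³/s and the smaller is 59.03 ft³/s; the ratio is 17.2.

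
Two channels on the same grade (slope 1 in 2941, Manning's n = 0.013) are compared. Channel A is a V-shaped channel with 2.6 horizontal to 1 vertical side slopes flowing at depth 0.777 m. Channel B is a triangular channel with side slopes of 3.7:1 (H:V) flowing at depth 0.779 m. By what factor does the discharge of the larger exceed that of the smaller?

Channel A: For a triangular section with side slope z = 2.6: A = zy² = 2.6×0.777² = 1.57 m²; P = 2y√(1+z²) = 2×0.777×2.786 = 4.329 m. Hydraulic radius R = A/P = 1.57/4.329 = 0.3626 m. Q_A = (1/0.013)·1.57·0.3626^(2/3)·√0.00034 = 1.132 m³/s.
Channel B: For a triangular section with side slope z = 3.7: A = zy² = 3.7×0.779² = 2.245 m²; P = 2y√(1+z²) = 2×0.779×3.833 = 5.971 m. Hydraulic radius R = A/P = 2.245/5.971 = 0.376 m. Q_B = (1/0.013)·2.245·0.376^(2/3)·√0.00034 = 1.659 m³/s.
The larger discharge is 1.659 m³/s and the smaller is 1.132 m³/s; the ratio is 1.47.

1.47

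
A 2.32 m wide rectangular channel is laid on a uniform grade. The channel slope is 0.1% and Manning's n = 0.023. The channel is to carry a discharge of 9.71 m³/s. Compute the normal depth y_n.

y_n = 3.36 m

Manning's equation rearranged: A R^(2/3) = nQ / (1·√S) = 0.023 × 9.71 / (√0.001) = 7.062.
Trying y = 2.99 m: A R^(2/3) = 6.155 — too small.
Trying y = 4.28 m: A R^(2/3) = 9.343 — too large.
Trying y = 3.36 m: A R^(2/3) = 7.062 — ≈ 7.062.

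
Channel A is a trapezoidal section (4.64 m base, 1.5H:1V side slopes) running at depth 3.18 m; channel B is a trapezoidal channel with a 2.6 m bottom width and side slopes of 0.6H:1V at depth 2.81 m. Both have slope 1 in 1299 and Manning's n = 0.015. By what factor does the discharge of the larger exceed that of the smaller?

3.13

Channel A: With bottom width b = 4.64 m and side slope z = 1.5: A = (b + zy)y = (4.64 + 1.5×3.18)×3.18 = 29.92 m²; P = b + 2y√(1+z²) = 4.64 + 2×3.18×1.803 = 16.11 m. Hydraulic radius R = A/P = 29.92/16.11 = 1.858 m. Q_A = (1/0.015)·29.92·1.858^(2/3)·√0.0007698 = 83.65 m³/s.
Channel B: With bottom width b = 2.6 m and side slope z = 0.6: A = (b + zy)y = (2.6 + 0.6×2.81)×2.81 = 12.04 m²; P = b + 2y√(1+z²) = 2.6 + 2×2.81×1.166 = 9.154 m. Hydraulic radius R = A/P = 12.04/9.154 = 1.316 m. Q_B = (1/0.015)·12.04·1.316^(2/3)·√0.0007698 = 26.75 m³/s.
The larger discharge is 83.65 m³/s and the smaller is 26.75 m³/s; the ratio is 3.13.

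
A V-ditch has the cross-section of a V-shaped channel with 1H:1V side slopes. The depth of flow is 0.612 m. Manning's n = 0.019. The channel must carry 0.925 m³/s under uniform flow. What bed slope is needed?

For a triangular section with side slope z = 1: A = zy² = 1×0.612² = 0.3745 m²; P = 2y√(1+z²) = 2×0.612×1.414 = 1.731 m.
Hydraulic radius R = A/P = 0.3745/1.731 = 0.2164 m.
From Manning's equation, S = [nQ / (1 A R^(2/3))]² = [0.019 × 0.925 / (1 × 0.3745 × 0.2164^(2/3))]² = 0.017.

S = 0.017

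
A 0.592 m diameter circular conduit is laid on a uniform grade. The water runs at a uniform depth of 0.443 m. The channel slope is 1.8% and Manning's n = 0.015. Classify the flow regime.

supercritical

For a circular section of diameter D = 0.592 m at depth y = 0.443 m, the central angle is θ = 2 arccos(1 − 2y/D) = 4.181 rad. Then A = (D²/8)(θ − sin θ) = 0.2209 m² and P = Dθ/2 = 1.238 m.
Hydraulic radius R = A/P = 0.2209/1.238 = 0.1785 m.
V = (1/n) R^(2/3) √S = (1/0.015) × 0.1785^(2/3) × √0.018 = 2.836 m/s. Hydraulic depth D_h = A/T = 0.2209/0.5138 = 0.43 m.
Froude number Fr = V/√(g·D_h) = 2.836/√(9.81×0.43) = 1.38, which is greater than 1, so the flow is supercritical.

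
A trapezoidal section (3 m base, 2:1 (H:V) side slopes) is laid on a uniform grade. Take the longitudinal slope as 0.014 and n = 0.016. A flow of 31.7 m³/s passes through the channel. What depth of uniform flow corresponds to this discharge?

Manning's equation rearranged: A R^(2/3) = nQ / (1·√S) = 0.016 × 31.7 / (√0.014) = 4.287.
Try y = 0.886 m: A R^(2/3) = 3.032 — short.
Try y = 1.28 m: A R^(2/3) = 6.213 — over.
Try y = 1.06 m: A R^(2/3) = 4.283 — ≈ 4.287.

y_n = 1.06 m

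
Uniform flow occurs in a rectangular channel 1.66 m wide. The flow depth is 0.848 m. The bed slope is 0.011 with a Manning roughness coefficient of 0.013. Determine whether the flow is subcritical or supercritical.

supercritical

Flow area A = b·y = 1.66 × 0.848 = 1.408 m². Wetted perimeter P = b + 2y = 1.66 + 2×0.848 = 3.356 m.
Hydraulic radius R = A/P = 1.408/3.356 = 0.4195 m.
V = (1/n) R^(2/3) √S = (1/0.013) × 0.4195^(2/3) × √0.011 = 4.521 m/s. Hydraulic depth D_h = A/T = 1.408/1.66 = 0.848 m.
Froude number Fr = V/√(g·D_h) = 4.521/√(9.81×0.848) = 1.57, which is greater than 1, so the flow is supercritical.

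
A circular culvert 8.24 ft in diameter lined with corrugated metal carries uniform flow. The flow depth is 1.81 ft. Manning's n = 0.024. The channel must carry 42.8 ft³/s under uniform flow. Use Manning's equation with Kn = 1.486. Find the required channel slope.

For a circular section of diameter D = 8.24 ft at depth y = 1.81 ft, the central angle is θ = 2 arccos(1 − 2y/D) = 1.951 rad. Then A = (D²/8)(θ − sin θ) = 8.68 ft² and P = Dθ/2 = 8.039 ft.
Hydraulic radius R = A/P = 8.68/8.039 = 1.08 ft.
From Manning's equation, S = [nQ / (1.486 A R^(2/3))]² = [0.024 × 42.8 / (1.486 × 8.68 × 1.08^(2/3))]² = 0.00573.

S = 0.00573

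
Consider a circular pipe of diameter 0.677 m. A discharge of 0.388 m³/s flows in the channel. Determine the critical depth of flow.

At critical depth, Q² T / (g A³) = 1, i.e. A³/T = Q²/g = 0.388²/9.81 = 0.01535.
Trying y = 0.341 m: A³/T = 0.008858 — too small.
Trying y = 0.427 m: A³/T = 0.02095 — too large.
Trying y = 0.394 m: A³/T = 0.01538 — close enough.

y_c = 0.394 m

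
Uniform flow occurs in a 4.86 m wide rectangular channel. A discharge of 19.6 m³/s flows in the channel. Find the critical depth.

For a rectangular channel, critical depth y_c = (q²/g)^(1/3) where q = Q/b = 19.6/4.86 = 4.033 m²/s.
So y_c = (4.033²/9.81)^(1/3) = 1.18 m.

y_c = 1.18 m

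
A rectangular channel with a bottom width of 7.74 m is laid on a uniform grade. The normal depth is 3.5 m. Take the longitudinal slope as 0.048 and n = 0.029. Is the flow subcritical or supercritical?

supercritical

Flow area A = b·y = 7.74 × 3.5 = 27.09 m². Wetted perimeter P = b + 2y = 7.74 + 2×3.5 = 14.74 m.
Hydraulic radius R = A/P = 27.09/14.74 = 1.838 m.
V = (1/n) R^(2/3) √S = (1/0.029) × 1.838^(2/3) × √0.048 = 11.34 m/s. Hydraulic depth D_h = A/T = 27.09/7.74 = 3.5 m.
Froude number Fr = V/√(g·D_h) = 11.34/√(9.81×3.5) = 1.93, which is greater than 1, so the flow is supercritical.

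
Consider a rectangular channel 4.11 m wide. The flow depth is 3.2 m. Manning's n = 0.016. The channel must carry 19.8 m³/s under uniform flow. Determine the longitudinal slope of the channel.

Flow area A = b·y = 4.11 × 3.2 = 13.15 m². Wetted perimeter P = b + 2y = 4.11 + 2×3.2 = 10.51 m.
Hydraulic radius R = A/P = 13.15/10.51 = 1.251 m.
From Manning's equation, S = [nQ / (1 A R^(2/3))]² = [0.016 × 19.8 / (1 × 13.15 × 1.251^(2/3))]² = 0.00043.

S = 0.00043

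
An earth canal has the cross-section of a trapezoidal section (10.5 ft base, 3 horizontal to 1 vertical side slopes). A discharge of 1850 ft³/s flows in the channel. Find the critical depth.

At critical depth, Q² T / (g A³) = 1, i.e. A³/T = Q²/g = 1850²/32.2 = 106300.
Try y = 4.49 ft: A³/T = 33300 — too small.
Try y = 7.38 ft: A³/T = 255200 — too large.
Try y = 5.98 ft: A³/T = 106100 — matches.

y_c = 5.98 ft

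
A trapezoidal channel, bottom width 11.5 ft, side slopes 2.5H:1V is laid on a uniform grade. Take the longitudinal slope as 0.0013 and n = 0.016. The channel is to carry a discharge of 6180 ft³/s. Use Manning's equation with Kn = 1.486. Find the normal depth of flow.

y_n = 12.3 ft

Manning's equation rearranged: A R^(2/3) = nQ / (1.486·√S) = 0.016 × 6180 / (1.486 × √0.0013) = 1846.
At y = 14.4 ft: A R^(2/3) = 2663 — too large.
At y = 9.4 ft: A R^(2/3) = 999.6 — too small.
At y = 12.3 ft: A R^(2/3) = 1844 — matches.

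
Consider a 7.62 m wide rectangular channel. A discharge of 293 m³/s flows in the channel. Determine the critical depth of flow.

y_c = 5.32 m

For a rectangular channel, critical depth y_c = (q²/g)^(1/3) where q = Q/b = 293/7.62 = 38.45 m²/s.
So y_c = (38.45²/9.81)^(1/3) = 5.32 m.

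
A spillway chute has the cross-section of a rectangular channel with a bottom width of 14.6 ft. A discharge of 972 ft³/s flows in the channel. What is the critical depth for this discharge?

y_c = 5.16 ft

For a rectangular channel, critical depth y_c = (q²/g)^(1/3) where q = Q/b = 972/14.6 = 66.58 ft²/s.
So y_c = (66.58²/32.2)^(1/3) = 5.16 ft.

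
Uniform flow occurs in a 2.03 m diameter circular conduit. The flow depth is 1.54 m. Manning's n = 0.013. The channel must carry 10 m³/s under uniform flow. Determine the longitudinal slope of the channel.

S = 0.00467

For a circular section of diameter D = 2.03 m at depth y = 1.54 m, the central angle is θ = 2 arccos(1 − 2y/D) = 4.229 rad. Then A = (D²/8)(θ − sin θ) = 2.634 m² and P = Dθ/2 = 4.292 m.
Hydraulic radius R = A/P = 2.634/4.292 = 0.6138 m.
From Manning's equation, S = [nQ / (1 A R^(2/3))]² = [0.013 × 10 / (1 × 2.634 × 0.6138^(2/3))]² = 0.00467.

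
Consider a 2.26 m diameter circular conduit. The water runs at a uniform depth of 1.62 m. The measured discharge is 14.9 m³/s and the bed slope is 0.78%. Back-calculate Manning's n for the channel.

n = 0.014

For a circular section of diameter D = 2.26 m at depth y = 1.62 m, the central angle is θ = 2 arccos(1 − 2y/D) = 4.039 rad. Then A = (D²/8)(θ − sin θ) = 3.077 m² and P = Dθ/2 = 4.564 m.
Hydraulic radius R = A/P = 3.077/4.564 = 0.6743 m.
Rearranging Manning's equation: n = (1/Q) A R^(2/3) S^(1/2) = (1/14.9) × 3.077 × 0.6743^(2/3) × √0.0078 = 0.014.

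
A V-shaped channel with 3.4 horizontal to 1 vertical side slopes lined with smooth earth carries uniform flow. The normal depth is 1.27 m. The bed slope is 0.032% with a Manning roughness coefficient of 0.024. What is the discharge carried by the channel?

For a triangular section with side slope z = 3.4: A = zy² = 3.4×1.27² = 5.484 m²; P = 2y√(1+z²) = 2×1.27×3.544 = 9.002 m.
Hydraulic radius R = A/P = 5.484/9.002 = 0.6092 m.
Manning's equation: Q = (1/n) A R^(2/3) S^(1/2) = (1/0.024) × 5.484 × 0.6092^(2/3) × 0.00032^(1/2) = 2.94 m³/s.

Q = 2.94 m³/s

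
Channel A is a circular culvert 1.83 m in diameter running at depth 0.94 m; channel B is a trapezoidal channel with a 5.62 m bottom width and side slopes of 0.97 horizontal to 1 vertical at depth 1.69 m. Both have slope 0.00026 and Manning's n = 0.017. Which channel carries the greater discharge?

channel B

Channel A: For a circular section of diameter D = 1.83 m at depth y = 0.94 m, the central angle is θ = 2 arccos(1 − 2y/D) = 3.196 rad. Then A = (D²/8)(θ − sin θ) = 1.361 m² and P = Dθ/2 = 2.925 m. Hydraulic radius R = A/P = 1.361/2.925 = 0.4653 m. Q_A = (1/0.017)·1.361·0.4653^(2/3)·√0.00026 = 0.7751 m³/s.
Channel B: With bottom width b = 5.62 m and side slope z = 0.97: A = (b + zy)y = (5.62 + 0.97×1.69)×1.69 = 12.27 m²; P = b + 2y√(1+z²) = 5.62 + 2×1.69×1.393 = 10.33 m. Hydraulic radius R = A/P = 12.27/10.33 = 1.188 m. Q_B = (1/0.017)·12.27·1.188^(2/3)·√0.00026 = 13.05 m³/s.
Q_A = 0.7751 m³/s vs Q_B = 13.05 m³/s, so channel B carries more.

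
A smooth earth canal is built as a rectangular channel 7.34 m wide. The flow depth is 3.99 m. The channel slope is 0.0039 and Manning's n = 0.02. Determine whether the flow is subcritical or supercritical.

subcritical

Flow area A = b·y = 7.34 × 3.99 = 29.29 m². Wetted perimeter P = b + 2y = 7.34 + 2×3.99 = 15.32 m.
Hydraulic radius R = A/P = 29.29/15.32 = 1.912 m.
V = (1/n) R^(2/3) √S = (1/0.02) × 1.912^(2/3) × √0.0039 = 4.81 m/s. Hydraulic depth D_h = A/T = 29.29/7.34 = 3.99 m.
Froude number Fr = V/√(g·D_h) = 4.81/√(9.81×3.99) = 0.769, which is less than 1, so the flow is subcritical.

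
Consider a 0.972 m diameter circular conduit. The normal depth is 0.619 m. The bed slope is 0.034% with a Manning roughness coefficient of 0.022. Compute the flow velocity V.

For a circular section of diameter D = 0.972 m at depth y = 0.619 m, the central angle is θ = 2 arccos(1 − 2y/D) = 3.696 rad. Then A = (D²/8)(θ − sin θ) = 0.4987 m² and P = Dθ/2 = 1.796 m.
Hydraulic radius R = A/P = 0.4987/1.796 = 0.2776 m.
From Manning's equation, V = (1/n) R^(2/3) S^(1/2) = (1/0.022) × 0.2776^(2/3) × 0.00034^(1/2) = 0.357 m/s.

V = 0.357 m/s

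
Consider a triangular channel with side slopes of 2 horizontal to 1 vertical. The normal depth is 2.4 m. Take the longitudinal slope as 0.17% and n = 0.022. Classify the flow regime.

For a triangular section with side slope z = 2: A = zy² = 2×2.4² = 11.52 m²; P = 2y√(1+z²) = 2×2.4×2.236 = 10.73 m.
Hydraulic radius R = A/P = 11.52/10.73 = 1.073 m.
V = (1/n) R^(2/3) √S = (1/0.022) × 1.073^(2/3) × √0.0017 = 1.965 m/s. Hydraulic depth D_h = A/T = 11.52/9.6 = 1.2 m.
Froude number Fr = V/√(g·D_h) = 1.965/√(9.81×1.2) = 0.573, which is less than 1, so the flow is subcritical.

subcritical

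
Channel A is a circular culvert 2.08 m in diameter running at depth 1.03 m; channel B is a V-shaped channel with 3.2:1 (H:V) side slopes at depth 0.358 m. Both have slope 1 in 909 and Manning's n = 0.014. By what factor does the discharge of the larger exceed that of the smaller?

Channel A: For a circular section of diameter D = 2.08 m at depth y = 1.03 m, the central angle is θ = 2 arccos(1 − 2y/D) = 3.122 rad. Then A = (D²/8)(θ − sin θ) = 1.678 m² and P = Dθ/2 = 3.247 m. Hydraulic radius R = A/P = 1.678/3.247 = 0.5168 m. Q_A = (1/0.014)·1.678·0.5168^(2/3)·√0.0011 = 2.56 m³/s.
Channel B: For a triangular section with side slope z = 3.2: A = zy² = 3.2×0.358² = 0.4101 m²; P = 2y√(1+z²) = 2×0.358×3.353 = 2.4 m. Hydraulic radius R = A/P = 0.4101/2.4 = 0.1709 m. Q_B = (1/0.014)·0.4101·0.1709^(2/3)·√0.0011 = 0.2992 m³/s.
The larger discharge is 2.56 m³/s and the smaller is 0.2992 m³/s; the ratio is 8.56.

8.56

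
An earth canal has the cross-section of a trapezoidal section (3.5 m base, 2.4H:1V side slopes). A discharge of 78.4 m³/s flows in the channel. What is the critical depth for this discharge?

y_c = 2.31 m

At critical depth, Q² T / (g A³) = 1, i.e. A³/T = Q²/g = 78.4²/9.81 = 626.6.
Try y = 2.02 m: A³/T = 363.4 — short.
Try y = 2.76 m: A³/T = 1303 — over.
Try y = 2.31 m: A³/T = 625.1 — ≈ 626.6.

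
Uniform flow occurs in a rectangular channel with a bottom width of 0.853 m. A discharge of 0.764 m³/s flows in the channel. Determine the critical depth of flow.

For a rectangular channel, critical depth y_c = (q²/g)^(1/3) where q = Q/b = 0.764/0.853 = 0.8957 m²/s.
So y_c = (0.8957²/9.81)^(1/3) = 0.434 m.

y_c = 0.434 m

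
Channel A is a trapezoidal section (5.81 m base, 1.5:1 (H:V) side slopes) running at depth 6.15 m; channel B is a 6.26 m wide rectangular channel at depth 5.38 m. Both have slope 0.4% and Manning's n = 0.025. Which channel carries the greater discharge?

Channel A: With bottom width b = 5.81 m and side slope z = 1.5: A = (b + zy)y = (5.81 + 1.5×6.15)×6.15 = 92.47 m²; P = b + 2y√(1+z²) = 5.81 + 2×6.15×1.803 = 27.98 m. Hydraulic radius R = A/P = 92.47/27.98 = 3.304 m. Q_A = (1/0.025)·92.47·3.304^(2/3)·√0.004 = 518.9 m³/s.
Channel B: Flow area A = b·y = 6.26 × 5.38 = 33.68 m². Wetted perimeter P = b + 2y = 6.26 + 2×5.38 = 17.02 m. Hydraulic radius R = A/P = 33.68/17.02 = 1.979 m. Q_B = (1/0.025)·33.68·1.979^(2/3)·√0.004 = 134.3 m³/s.
Q_A = 518.9 m³/s vs Q_B = 134.3 m³/s, so channel A carries more.

channel A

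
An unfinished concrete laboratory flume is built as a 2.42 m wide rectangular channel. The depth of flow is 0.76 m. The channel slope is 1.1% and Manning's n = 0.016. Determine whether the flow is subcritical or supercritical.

supercritical

Flow area A = b·y = 2.42 × 0.76 = 1.839 m². Wetted perimeter P = b + 2y = 2.42 + 2×0.76 = 3.94 m.
Hydraulic radius R = A/P = 1.839/3.94 = 0.4668 m.
V = (1/n) R^(2/3) √S = (1/0.016) × 0.4668^(2/3) × √0.011 = 3.945 m/s. Hydraulic depth D_h = A/T = 1.839/2.42 = 0.76 m.
Froude number Fr = V/√(g·D_h) = 3.945/√(9.81×0.76) = 1.44, which is greater than 1, so the flow is supercritical.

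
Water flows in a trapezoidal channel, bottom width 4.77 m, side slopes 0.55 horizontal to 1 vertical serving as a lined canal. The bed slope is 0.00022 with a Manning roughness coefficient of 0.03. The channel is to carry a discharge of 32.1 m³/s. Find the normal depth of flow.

Manning's equation rearranged: A R^(2/3) = nQ / (1·√S) = 0.03 × 32.1 / (√0.00022) = 64.93.
Try y = 6.07 m: A R^(2/3) = 94.08 — too large.
Try y = 4.96 m: A R^(2/3) = 65.01 — ≈ 64.93.

y_n = 4.96 m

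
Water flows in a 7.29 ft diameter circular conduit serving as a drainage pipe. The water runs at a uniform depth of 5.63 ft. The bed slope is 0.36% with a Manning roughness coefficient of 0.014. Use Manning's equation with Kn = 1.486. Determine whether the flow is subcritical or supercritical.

subcritical

For a circular section of diameter D = 7.29 ft at depth y = 5.63 ft, the central angle is θ = 2 arccos(1 − 2y/D) = 4.293 rad. Then A = (D²/8)(θ − sin θ) = 34.59 ft² and P = Dθ/2 = 15.65 ft.
Hydraulic radius R = A/P = 34.59/15.65 = 2.21 ft.
V = (1.486/n) R^(2/3) √S = (1.486/0.014) × 2.21^(2/3) × √0.0036 = 10.81 ft/s. Hydraulic depth D_h = A/T = 34.59/6.114 = 5.657 ft.
Froude number Fr = V/√(g·D_h) = 10.81/√(32.2×5.657) = 0.801, which is less than 1, so the flow is subcritical.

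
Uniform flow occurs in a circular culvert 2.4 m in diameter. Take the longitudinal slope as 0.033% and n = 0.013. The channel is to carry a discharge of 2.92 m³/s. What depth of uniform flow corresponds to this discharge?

y_n = 1.41 m

Manning's equation rearranged: A R^(2/3) = nQ / (1·√S) = 0.013 × 2.92 / (√0.00033) = 2.09.
Trying y = 1.08 m: A R^(2/3) = 1.34 — too small.
Trying y = 1.53 m: A R^(2/3) = 2.367 — too large.
Trying y = 1.41 m: A R^(2/3) = 2.093 — ≈ 2.09.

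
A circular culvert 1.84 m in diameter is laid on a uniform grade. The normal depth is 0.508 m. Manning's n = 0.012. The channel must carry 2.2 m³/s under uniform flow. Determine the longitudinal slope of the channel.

For a circular section of diameter D = 1.84 m at depth y = 0.508 m, the central angle is θ = 2 arccos(1 − 2y/D) = 2.213 rad. Then A = (D²/8)(θ − sin θ) = 0.5976 m² and P = Dθ/2 = 2.036 m.
Hydraulic radius R = A/P = 0.5976/2.036 = 0.2935 m.
From Manning's equation, S = [nQ / (1 A R^(2/3))]² = [0.012 × 2.2 / (1 × 0.5976 × 0.2935^(2/3))]² = 0.01.

S = 0.01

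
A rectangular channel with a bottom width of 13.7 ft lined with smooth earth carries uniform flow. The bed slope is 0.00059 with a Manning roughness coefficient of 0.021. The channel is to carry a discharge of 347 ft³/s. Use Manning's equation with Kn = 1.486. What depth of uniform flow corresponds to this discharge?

Manning's equation rearranged: A R^(2/3) = nQ / (1.486·√S) = 0.021 × 347 / (1.486 × √0.00059) = 201.9.
Try y = 7.64 ft: A R^(2/3) = 246.4 — high.
Try y = 6.58 ft: A R^(2/3) = 202.1 — ≈ 201.9.

y_n = 6.58 ft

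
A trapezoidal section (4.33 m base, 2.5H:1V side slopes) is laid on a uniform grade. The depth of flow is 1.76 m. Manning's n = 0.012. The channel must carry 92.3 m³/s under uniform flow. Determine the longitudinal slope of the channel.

S = 0.00451

With bottom width b = 4.33 m and side slope z = 2.5: A = (b + zy)y = (4.33 + 2.5×1.76)×1.76 = 15.36 m²; P = b + 2y√(1+z²) = 4.33 + 2×1.76×2.693 = 13.81 m.
Hydraulic radius R = A/P = 15.36/13.81 = 1.113 m.
From Manning's equation, S = [nQ / (1 A R^(2/3))]² = [0.012 × 92.3 / (1 × 15.36 × 1.113^(2/3))]² = 0.00451.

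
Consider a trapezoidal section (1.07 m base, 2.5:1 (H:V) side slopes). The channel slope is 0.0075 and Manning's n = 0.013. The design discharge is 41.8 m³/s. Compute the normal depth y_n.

Manning's equation rearranged: A R^(2/3) = nQ / (1·√S) = 0.013 × 41.8 / (√0.0075) = 6.275.
Trying y = 1.33 m: A R^(2/3) = 4.652 — too small.
Trying y = 1.9 m: A R^(2/3) = 10.9 — too large.
Trying y = 1.51 m: A R^(2/3) = 6.279 — close enough.

y_n = 1.51 m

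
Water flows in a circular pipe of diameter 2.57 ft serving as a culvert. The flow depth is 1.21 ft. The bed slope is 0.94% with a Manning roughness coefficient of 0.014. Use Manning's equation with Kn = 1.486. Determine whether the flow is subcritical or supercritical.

supercritical

For a circular section of diameter D = 2.57 ft at depth y = 1.21 ft, the central angle is θ = 2 arccos(1 − 2y/D) = 3.025 rad. Then A = (D²/8)(θ − sin θ) = 2.401 ft² and P = Dθ/2 = 3.887 ft.
Hydraulic radius R = A/P = 2.401/3.887 = 0.6177 ft.
V = (1.486/n) R^(2/3) √S = (1.486/0.014) × 0.6177^(2/3) × √0.0094 = 7.464 ft/s. Hydraulic depth D_h = A/T = 2.401/2.566 = 0.9359 ft.
Froude number Fr = V/√(g·D_h) = 7.464/√(32.2×0.9359) = 1.36, which is greater than 1, so the flow is supercritical.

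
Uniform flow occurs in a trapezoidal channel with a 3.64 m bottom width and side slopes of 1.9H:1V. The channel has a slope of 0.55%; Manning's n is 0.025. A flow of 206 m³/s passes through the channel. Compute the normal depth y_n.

y_n = 3.86 m

Manning's equation rearranged: A R^(2/3) = nQ / (1·√S) = 0.025 × 206 / (√0.0055) = 69.44.
Trying y = 3.42 m: A R^(2/3) = 53.04 — short.
Trying y = 4.48 m: A R^(2/3) = 97.04 — over.
Trying y = 3.86 m: A R^(2/3) = 69.36 — ≈ 69.44.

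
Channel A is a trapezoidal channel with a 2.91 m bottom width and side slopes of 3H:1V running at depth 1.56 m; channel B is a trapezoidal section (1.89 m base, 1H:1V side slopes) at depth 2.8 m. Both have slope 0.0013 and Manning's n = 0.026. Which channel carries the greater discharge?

Channel A: With bottom width b = 2.91 m and side slope z = 3: A = (b + zy)y = (2.91 + 3×1.56)×1.56 = 11.84 m²; P = b + 2y√(1+z²) = 2.91 + 2×1.56×3.162 = 12.78 m. Hydraulic radius R = A/P = 11.84/12.78 = 0.9267 m. Q_A = (1/0.026)·11.84·0.9267^(2/3)·√0.0013 = 15.61 m³/s.
Channel B: With bottom width b = 1.89 m and side slope z = 1: A = (b + zy)y = (1.89 + 1×2.8)×2.8 = 13.13 m²; P = b + 2y√(1+z²) = 1.89 + 2×2.8×1.414 = 9.81 m. Hydraulic radius R = A/P = 13.13/9.81 = 1.339 m. Q_B = (1/0.026)·13.13·1.339^(2/3)·√0.0013 = 22.12 m³/s.
Q_A = 15.61 m³/s vs Q_B = 22.12 m³/s, so channel B carries more.

channel B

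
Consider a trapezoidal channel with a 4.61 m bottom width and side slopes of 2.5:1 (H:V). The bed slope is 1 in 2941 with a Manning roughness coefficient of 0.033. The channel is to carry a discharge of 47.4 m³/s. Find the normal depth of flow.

Manning's equation rearranged: A R^(2/3) = nQ / (1·√S) = 0.033 × 47.4 / (√0.00034) = 84.83.
Try y = 4.26 m: A R^(2/3) = 115.2 — over.
Try y = 2.98 m: A R^(2/3) = 51.99 — short.
Try y = 3.72 m: A R^(2/3) = 84.85 — matches.

y_n = 3.72 m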